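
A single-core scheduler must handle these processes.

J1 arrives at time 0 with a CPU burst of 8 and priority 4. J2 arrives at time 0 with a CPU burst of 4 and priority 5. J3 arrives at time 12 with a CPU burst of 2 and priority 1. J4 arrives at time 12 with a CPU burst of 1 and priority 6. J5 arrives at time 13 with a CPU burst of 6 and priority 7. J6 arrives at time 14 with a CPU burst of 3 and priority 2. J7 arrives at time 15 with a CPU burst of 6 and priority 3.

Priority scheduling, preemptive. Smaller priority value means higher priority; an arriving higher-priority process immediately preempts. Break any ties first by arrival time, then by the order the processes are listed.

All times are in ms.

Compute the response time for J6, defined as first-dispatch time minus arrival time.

Schedule: | J1 0-8 | J2 8-12 | J3 12-14 | J6 14-17 | J7 17-23 | J4 23-24 | J5 24-30 |
Completion: J1=8  J2=12  J3=14  J4=24  J5=30  J6=17  J7=23
Turnaround (C−A): J1=8  J2=12  J3=2  J4=12  J5=17  J6=3  J7=8
Response(J6) = first start − arrival = 14 − 14 = 0

0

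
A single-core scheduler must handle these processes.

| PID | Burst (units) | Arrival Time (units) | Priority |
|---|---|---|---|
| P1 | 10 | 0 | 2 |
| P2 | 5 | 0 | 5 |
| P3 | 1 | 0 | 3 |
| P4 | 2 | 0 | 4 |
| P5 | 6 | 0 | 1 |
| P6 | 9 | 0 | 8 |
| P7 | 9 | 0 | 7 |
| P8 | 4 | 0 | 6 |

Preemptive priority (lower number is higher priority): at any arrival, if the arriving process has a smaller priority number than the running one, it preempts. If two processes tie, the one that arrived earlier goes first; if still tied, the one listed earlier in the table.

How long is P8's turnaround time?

Schedule: | P5 0-6 | P1 6-16 | P3 16-17 | P4 17-19 | P2 19-24 | P8 24-28 | P7 28-37 | P6 37-46 |
Completion: P1=16  P2=24  P3=17  P4=19  P5=6  P6=46  P7=37  P8=28
Turnaround(P8) = completion − arrival = 28 − 0 = 28

28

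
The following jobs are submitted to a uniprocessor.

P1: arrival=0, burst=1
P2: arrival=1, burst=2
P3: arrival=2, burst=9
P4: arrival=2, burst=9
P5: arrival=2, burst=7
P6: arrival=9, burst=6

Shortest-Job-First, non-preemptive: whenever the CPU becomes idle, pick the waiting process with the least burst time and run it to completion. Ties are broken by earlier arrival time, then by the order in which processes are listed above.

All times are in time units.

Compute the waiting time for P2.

Schedule: | P1 0-1 | P2 1-3 | P5 3-10 | P6 10-16 | P3 16-25 | P4 25-34 |
Completion: P1=1  P2=3  P3=25  P4=34  P5=10  P6=16
Waiting(P2) = turnaround − burst = 2 − 2 = 0

0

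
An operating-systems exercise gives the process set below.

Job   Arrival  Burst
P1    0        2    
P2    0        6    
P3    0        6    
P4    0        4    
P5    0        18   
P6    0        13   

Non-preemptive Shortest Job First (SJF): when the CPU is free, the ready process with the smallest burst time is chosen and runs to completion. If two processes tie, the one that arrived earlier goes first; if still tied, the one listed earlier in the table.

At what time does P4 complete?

6

Gantt: | P1 0-2 | P4 2-6 | P2 6-12 | P3 12-18 | P6 18-31 | P5 31-49 |
Completion: P1=2  P2=12  P3=18  P4=6  P5=49  P6=31
Turnaround (C−A): P1=2  P2=12  P3=18  P4=6  P5=49  P6=31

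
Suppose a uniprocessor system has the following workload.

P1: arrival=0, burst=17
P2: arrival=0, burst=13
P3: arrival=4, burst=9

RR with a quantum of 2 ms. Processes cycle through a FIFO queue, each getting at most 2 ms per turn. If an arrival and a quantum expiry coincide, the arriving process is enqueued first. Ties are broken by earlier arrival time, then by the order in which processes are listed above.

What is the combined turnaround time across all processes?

102

Gantt: | P1 0-2 | P2 2-4 | P1 4-6 | P3 6-8 | P2 8-10 | P1 10-12 | P3 12-14 | P2 14-16 | P1 16-18 | P3 18-20 | P2 20-22 | P1 22-24 | P3 24-26 | P2 26-28 | P1 28-30 | P3 30-31 | P2 31-33 | P1 33-35 | P2 35-36 | P1 36-39 |
Completion: P1=39  P2=36  P3=31
Turnaround (C−A): P1=39  P2=36  P3=27
Turnaround = completion − arrival: P1=39, P2=36, P3=27
Total turnaround = 39 + 36 + 27 = 102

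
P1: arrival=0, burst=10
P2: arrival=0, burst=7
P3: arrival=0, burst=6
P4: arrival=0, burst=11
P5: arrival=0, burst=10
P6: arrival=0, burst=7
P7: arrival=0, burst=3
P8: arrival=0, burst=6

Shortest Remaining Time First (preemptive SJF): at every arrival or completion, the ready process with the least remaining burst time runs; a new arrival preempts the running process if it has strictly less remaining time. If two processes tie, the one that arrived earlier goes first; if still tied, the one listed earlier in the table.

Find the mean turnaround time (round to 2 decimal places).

Schedule: | P7 0-3 | P3 3-9 | P8 9-15 | P2 15-22 | P6 22-29 | P1 29-39 | P5 39-49 | P4 49-60 |
Completion: P1=39  P2=22  P3=9  P4=60  P5=49  P6=29  P7=3  P8=15
Turnaround (C−A): P1=39  P2=22  P3=9  P4=60  P5=49  P6=29  P7=3  P8=15
Turnaround times: P1=39, P2=22, P3=9, P4=60, P5=49, P6=29, P7=3, P8=15
Average turnaround = (39+22+9+60+49+29+3+15) / 8 = 226/8 = 28.25

28.25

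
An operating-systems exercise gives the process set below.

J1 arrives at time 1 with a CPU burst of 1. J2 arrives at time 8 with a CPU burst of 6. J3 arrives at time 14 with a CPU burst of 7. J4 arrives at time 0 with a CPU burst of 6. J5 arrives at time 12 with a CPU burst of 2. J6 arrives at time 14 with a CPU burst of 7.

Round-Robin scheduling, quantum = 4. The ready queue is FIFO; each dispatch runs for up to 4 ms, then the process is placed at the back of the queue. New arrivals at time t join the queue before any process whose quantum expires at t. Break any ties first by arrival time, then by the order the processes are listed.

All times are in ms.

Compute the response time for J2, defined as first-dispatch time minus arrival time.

0

Timeline: | J4 0-4 | J1 4-5 | J4 5-7 | idle 7-8 | J2 8-12 | J5 12-14 | J2 14-16 | J3 16-20 | J6 20-24 | J3 24-27 | J6 27-30 |
Completion: J1=5  J2=16  J3=27  J4=7  J5=14  J6=30
Response(J2) = first start − arrival = 8 − 8 = 0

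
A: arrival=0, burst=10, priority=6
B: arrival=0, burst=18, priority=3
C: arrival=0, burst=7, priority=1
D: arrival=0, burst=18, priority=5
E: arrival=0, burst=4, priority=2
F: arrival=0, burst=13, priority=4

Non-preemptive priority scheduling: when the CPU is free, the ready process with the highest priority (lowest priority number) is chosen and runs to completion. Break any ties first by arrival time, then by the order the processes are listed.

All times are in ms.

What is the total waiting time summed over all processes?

149

Schedule: | C 0-7 | E 7-11 | B 11-29 | F 29-42 | D 42-60 | A 60-70 |
Completion: A=70  B=29  C=7  D=60  E=11  F=42
Turnaround (C−A): A=70  B=29  C=7  D=60  E=11  F=42
Waiting = turnaround − burst: A=60, B=11, C=0, D=42, E=7, F=29
Total waiting = 60 + 11 + 0 + 42 + 7 + 29 = 149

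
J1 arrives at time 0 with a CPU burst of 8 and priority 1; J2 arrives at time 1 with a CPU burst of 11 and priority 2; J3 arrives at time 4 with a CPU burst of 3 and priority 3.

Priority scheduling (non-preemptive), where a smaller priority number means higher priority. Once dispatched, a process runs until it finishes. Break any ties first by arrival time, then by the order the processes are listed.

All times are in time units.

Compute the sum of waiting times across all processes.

22

Gantt: | J1 0-8 | J2 8-19 | J3 19-22 |
Completion: J1=8  J2=19  J3=22
Turnaround (C−A): J1=8  J2=18  J3=18
Waiting = turnaround − burst: J1=0, J2=7, J3=15
Total waiting = 0 + 7 + 15 = 22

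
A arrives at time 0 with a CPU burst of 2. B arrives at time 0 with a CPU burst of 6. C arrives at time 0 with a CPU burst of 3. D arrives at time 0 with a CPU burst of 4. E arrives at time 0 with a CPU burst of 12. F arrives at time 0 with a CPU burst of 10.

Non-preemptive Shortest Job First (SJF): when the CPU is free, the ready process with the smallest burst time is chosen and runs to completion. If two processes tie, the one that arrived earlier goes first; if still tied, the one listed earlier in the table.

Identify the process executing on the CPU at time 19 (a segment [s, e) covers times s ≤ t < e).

F

Schedule: | A 0-2 | C 2-5 | D 5-9 | B 9-15 | F 15-25 | E 25-37 |
Completion: A=2  B=15  C=5  D=9  E=37  F=25
Turnaround (C−A): A=2  B=15  C=5  D=9  E=37  F=25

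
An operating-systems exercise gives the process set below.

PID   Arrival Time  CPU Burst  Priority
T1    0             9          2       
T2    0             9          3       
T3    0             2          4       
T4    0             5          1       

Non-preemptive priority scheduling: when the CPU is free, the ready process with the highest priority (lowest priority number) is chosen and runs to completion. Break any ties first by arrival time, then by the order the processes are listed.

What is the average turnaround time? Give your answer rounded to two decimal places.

16.75

Timeline: | T4 0-5 | T1 5-14 | T2 14-23 | T3 23-25 |
Completion: T1=14  T2=23  T3=25  T4=5
Turnaround (C−A): T1=14  T2=23  T3=25  T4=5
Turnaround times: T1=14, T2=23, T3=25, T4=5
Average turnaround = (14+23+25+5) / 4 = 67/4 = 16.75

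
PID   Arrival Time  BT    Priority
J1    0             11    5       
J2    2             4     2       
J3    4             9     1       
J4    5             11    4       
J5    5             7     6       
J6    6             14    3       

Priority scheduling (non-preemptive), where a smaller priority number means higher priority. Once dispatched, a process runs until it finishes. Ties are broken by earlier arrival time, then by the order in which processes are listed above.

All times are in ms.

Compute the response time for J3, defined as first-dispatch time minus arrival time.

7

Gantt: | J1 0-11 | J3 11-20 | J2 20-24 | J6 24-38 | J4 38-49 | J5 49-56 |
Completion: J1=11  J2=24  J3=20  J4=49  J5=56  J6=38
Turnaround (C−A): J1=11  J2=22  J3=16  J4=44  J5=51  J6=32
Response(J3) = first start − arrival = 11 − 4 = 7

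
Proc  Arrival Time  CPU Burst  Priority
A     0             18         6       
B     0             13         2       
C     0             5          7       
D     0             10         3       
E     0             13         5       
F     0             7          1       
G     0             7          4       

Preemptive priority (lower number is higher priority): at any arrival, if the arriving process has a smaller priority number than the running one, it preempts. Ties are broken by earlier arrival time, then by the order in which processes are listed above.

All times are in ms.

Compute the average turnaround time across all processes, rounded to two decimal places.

Timeline: | F 0-7 | B 7-20 | D 20-30 | G 30-37 | E 37-50 | A 50-68 | C 68-73 |
Completion: A=68  B=20  C=73  D=30  E=50  F=7  G=37
Turnaround times: A=68, B=20, C=73, D=30, E=50, F=7, G=37
Average turnaround = (68+20+73+30+50+7+37) / 7 = 285/7 = 40.71

40.71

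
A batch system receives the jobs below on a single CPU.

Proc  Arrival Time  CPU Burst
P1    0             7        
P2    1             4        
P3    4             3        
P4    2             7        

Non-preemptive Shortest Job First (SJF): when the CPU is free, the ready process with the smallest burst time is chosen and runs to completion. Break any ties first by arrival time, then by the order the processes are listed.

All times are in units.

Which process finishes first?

P1

Timeline: | P1 0-7 | P3 7-10 | P2 10-14 | P4 14-21 |
Completion: P1=7  P2=14  P3=10  P4=21
Turnaround (C−A): P1=7  P2=13  P3=6  P4=19
Finish order: P1 → P3 → P2 → P4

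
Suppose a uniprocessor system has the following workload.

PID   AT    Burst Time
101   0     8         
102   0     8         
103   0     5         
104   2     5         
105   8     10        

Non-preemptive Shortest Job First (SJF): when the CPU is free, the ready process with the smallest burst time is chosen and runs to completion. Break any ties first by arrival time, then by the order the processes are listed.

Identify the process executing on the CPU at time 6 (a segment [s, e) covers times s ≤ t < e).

104

Timeline: | 103 0-5 | 104 5-10 | 101 10-18 | 102 18-26 | 105 26-36 |
Completion: 101=18  102=26  103=5  104=10  105=36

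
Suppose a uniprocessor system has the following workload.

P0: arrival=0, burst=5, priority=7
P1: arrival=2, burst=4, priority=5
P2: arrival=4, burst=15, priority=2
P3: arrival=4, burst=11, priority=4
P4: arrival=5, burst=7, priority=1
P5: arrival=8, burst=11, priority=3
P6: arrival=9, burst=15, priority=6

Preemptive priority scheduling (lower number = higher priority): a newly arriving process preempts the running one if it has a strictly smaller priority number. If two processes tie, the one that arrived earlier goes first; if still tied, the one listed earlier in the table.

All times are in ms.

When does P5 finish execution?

37

Schedule: | P0 0-2 | P1 2-4 | P2 4-5 | P4 5-12 | P2 12-26 | P5 26-37 | P3 37-48 | P1 48-50 | P6 50-65 | P0 65-68 |
Completion: P0=68  P1=50  P2=26  P3=48  P4=12  P5=37  P6=65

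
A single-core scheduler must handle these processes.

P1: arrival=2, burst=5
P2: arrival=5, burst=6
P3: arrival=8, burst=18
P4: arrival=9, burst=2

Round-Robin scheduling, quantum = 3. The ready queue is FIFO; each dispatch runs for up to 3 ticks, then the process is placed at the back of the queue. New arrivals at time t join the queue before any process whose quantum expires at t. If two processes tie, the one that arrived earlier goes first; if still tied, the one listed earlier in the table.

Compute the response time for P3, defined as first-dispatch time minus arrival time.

2

Timeline: | idle 0-2 | P1 2-5 | P2 5-8 | P1 8-10 | P3 10-13 | P2 13-16 | P4 16-18 | P3 18-33 |
Completion: P1=10  P2=16  P3=33  P4=18
Turnaround (C−A): P1=8  P2=11  P3=25  P4=9
Response(P3) = first start − arrival = 10 − 8 = 2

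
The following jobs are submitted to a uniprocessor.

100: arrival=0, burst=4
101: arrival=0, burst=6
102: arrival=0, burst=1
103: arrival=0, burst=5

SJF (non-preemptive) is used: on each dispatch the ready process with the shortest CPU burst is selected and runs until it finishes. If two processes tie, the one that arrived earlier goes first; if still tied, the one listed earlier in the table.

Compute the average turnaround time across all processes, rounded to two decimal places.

Schedule: | 102 0-1 | 100 1-5 | 103 5-10 | 101 10-16 |
Completion: 100=5  101=16  102=1  103=10
Turnaround times: 100=5, 101=16, 102=1, 103=10
Average turnaround = (5+16+1+10) / 4 = 32/4 = 8.00

8.00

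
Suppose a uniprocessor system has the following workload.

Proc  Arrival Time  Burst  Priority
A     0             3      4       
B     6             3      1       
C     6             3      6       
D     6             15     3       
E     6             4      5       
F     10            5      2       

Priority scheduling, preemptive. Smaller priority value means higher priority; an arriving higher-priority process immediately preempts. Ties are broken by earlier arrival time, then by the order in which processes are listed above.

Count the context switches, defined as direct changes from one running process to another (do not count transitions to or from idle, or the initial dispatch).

5

Gantt: | A 0-3 | idle 3-6 | B 6-9 | D 9-10 | F 10-15 | D 15-29 | E 29-33 | C 33-36 |
Completion: A=3  B=9  C=36  D=29  E=33  F=15
Turnaround (C−A): A=3  B=3  C=30  D=23  E=27  F=5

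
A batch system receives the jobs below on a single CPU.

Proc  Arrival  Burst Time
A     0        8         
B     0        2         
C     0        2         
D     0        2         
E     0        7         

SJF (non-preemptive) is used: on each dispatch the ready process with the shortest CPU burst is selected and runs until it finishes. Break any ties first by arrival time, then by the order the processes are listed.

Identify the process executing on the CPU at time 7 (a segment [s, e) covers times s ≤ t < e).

Schedule: | B 0-2 | C 2-4 | D 4-6 | E 6-13 | A 13-21 |
Completion: A=21  B=2  C=4  D=6  E=13
Turnaround (C−A): A=21  B=2  C=4  D=6  E=13

E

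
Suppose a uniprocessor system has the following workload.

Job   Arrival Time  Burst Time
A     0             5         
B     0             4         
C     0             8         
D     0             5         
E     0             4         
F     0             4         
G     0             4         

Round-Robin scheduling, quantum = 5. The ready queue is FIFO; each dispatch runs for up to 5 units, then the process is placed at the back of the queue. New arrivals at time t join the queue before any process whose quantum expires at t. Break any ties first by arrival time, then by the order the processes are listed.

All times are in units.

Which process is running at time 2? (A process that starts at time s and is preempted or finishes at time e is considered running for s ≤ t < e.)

A

Schedule: | A 0-5 | B 5-9 | C 9-14 | D 14-19 | E 19-23 | F 23-27 | G 27-31 | C 31-34 |
Completion: A=5  B=9  C=34  D=19  E=23  F=27  G=31
Turnaround (C−A): A=5  B=9  C=34  D=19  E=23  F=27  G=31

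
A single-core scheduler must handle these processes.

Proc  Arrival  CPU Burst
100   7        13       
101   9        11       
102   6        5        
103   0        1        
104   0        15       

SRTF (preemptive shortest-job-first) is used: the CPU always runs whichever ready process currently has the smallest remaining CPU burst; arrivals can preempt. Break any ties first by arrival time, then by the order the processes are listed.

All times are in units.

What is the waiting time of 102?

Schedule: | 103 0-1 | 104 1-6 | 102 6-11 | 104 11-21 | 101 21-32 | 100 32-45 |
Completion: 100=45  101=32  102=11  103=1  104=21
Turnaround (C−A): 100=38  101=23  102=5  103=1  104=21
Waiting(102) = turnaround − burst = 5 − 5 = 0

0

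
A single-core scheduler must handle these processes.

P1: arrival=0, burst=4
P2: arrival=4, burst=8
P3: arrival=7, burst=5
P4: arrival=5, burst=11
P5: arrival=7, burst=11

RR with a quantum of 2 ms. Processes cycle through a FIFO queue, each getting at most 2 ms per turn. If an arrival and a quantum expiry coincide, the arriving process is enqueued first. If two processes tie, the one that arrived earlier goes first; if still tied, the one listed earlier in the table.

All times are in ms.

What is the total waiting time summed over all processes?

72

Schedule: | P1 0-4 | P2 4-6 | P4 6-8 | P2 8-10 | P3 10-12 | P5 12-14 | P4 14-16 | P2 16-18 | P3 18-20 | P5 20-22 | P4 22-24 | P2 24-26 | P3 26-27 | P5 27-29 | P4 29-31 | P5 31-33 | P4 33-35 | P5 35-37 | P4 37-38 | P5 38-39 |
Completion: P1=4  P2=26  P3=27  P4=38  P5=39
Turnaround (C−A): P1=4  P2=22  P3=20  P4=33  P5=32
Waiting = turnaround − burst: P1=0, P2=14, P3=15, P4=22, P5=21
Total waiting = 0 + 14 + 15 + 22 + 21 = 72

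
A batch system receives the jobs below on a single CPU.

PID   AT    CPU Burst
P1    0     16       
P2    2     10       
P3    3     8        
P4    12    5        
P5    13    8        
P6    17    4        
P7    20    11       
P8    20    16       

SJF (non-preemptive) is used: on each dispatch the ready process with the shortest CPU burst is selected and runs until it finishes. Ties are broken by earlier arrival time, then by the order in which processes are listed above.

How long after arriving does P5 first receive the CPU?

Timeline: | P1 0-16 | P4 16-21 | P6 21-25 | P3 25-33 | P5 33-41 | P2 41-51 | P7 51-62 | P8 62-78 |
Completion: P1=16  P2=51  P3=33  P4=21  P5=41  P6=25  P7=62  P8=78
Response(P5) = first start − arrival = 33 − 13 = 20

20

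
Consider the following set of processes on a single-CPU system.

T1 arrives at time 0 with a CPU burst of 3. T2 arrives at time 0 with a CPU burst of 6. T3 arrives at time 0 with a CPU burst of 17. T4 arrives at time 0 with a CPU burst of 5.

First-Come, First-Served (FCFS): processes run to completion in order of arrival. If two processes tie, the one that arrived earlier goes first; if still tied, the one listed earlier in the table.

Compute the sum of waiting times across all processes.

Gantt: | T1 0-3 | T2 3-9 | T3 9-26 | T4 26-31 |
Completion: T1=3  T2=9  T3=26  T4=31
Turnaround (C−A): T1=3  T2=9  T3=26  T4=31
Waiting = turnaround − burst: T1=0, T2=3, T3=9, T4=26
Total waiting = 0 + 3 + 9 + 26 = 38

38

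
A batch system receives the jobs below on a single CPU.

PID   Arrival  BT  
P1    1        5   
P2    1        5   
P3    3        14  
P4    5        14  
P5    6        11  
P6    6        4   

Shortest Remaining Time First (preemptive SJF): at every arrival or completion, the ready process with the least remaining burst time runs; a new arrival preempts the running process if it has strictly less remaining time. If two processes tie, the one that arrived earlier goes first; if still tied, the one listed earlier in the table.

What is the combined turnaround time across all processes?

Schedule: | idle 0-1 | P1 1-6 | P6 6-10 | P2 10-15 | P5 15-26 | P3 26-40 | P4 40-54 |
Completion: P1=6  P2=15  P3=40  P4=54  P5=26  P6=10
Turnaround = completion − arrival: P1=5, P2=14, P3=37, P4=49, P5=20, P6=4
Total turnaround = 5 + 14 + 37 + 49 + 20 + 4 = 129

129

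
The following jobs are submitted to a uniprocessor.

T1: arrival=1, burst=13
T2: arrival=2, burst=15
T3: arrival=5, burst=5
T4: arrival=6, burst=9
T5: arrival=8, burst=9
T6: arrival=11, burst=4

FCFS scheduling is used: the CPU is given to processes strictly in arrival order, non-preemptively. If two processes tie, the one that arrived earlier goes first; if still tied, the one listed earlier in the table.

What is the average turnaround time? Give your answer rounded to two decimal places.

32.50

Schedule: | idle 0-1 | T1 1-14 | T2 14-29 | T3 29-34 | T4 34-43 | T5 43-52 | T6 52-56 |
Completion: T1=14  T2=29  T3=34  T4=43  T5=52  T6=56
Turnaround (C−A): T1=13  T2=27  T3=29  T4=37  T5=44  T6=45
Turnaround times: T1=13, T2=27, T3=29, T4=37, T5=44, T6=45
Average turnaround = (13+27+29+37+44+45) / 6 = 195/6 = 32.50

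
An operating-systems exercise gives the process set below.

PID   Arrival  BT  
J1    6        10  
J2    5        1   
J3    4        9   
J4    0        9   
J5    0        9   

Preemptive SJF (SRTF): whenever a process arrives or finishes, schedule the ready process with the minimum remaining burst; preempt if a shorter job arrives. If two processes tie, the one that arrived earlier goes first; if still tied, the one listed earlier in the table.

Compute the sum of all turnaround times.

Schedule: | J4 0-5 | J2 5-6 | J4 6-10 | J5 10-19 | J3 19-28 | J1 28-38 |
Completion: J1=38  J2=6  J3=28  J4=10  J5=19
Turnaround (C−A): J1=32  J2=1  J3=24  J4=10  J5=19
Turnaround = completion − arrival: J1=32, J2=1, J3=24, J4=10, J5=19
Total turnaround = 32 + 1 + 24 + 10 + 19 = 86

86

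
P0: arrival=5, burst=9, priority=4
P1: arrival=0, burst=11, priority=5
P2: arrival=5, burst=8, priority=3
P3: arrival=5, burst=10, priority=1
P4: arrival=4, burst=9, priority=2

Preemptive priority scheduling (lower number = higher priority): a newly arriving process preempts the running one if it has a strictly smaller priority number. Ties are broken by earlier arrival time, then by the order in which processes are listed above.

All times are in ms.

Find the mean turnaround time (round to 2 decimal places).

27.40

Gantt: | P1 0-4 | P4 4-5 | P3 5-15 | P4 15-23 | P2 23-31 | P0 31-40 | P1 40-47 |
Completion: P0=40  P1=47  P2=31  P3=15  P4=23
Turnaround times: P0=35, P1=47, P2=26, P3=10, P4=19
Average turnaround = (35+47+26+10+19) / 5 = 137/5 = 27.40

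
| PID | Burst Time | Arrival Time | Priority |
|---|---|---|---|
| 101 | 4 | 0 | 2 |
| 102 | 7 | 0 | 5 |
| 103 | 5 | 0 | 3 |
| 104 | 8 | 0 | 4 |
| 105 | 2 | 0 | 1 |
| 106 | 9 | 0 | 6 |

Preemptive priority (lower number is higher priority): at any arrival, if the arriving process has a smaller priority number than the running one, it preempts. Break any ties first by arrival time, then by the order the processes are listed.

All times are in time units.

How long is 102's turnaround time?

Timeline: | 105 0-2 | 101 2-6 | 103 6-11 | 104 11-19 | 102 19-26 | 106 26-35 |
Completion: 101=6  102=26  103=11  104=19  105=2  106=35
Turnaround(102) = completion − arrival = 26 − 0 = 26

26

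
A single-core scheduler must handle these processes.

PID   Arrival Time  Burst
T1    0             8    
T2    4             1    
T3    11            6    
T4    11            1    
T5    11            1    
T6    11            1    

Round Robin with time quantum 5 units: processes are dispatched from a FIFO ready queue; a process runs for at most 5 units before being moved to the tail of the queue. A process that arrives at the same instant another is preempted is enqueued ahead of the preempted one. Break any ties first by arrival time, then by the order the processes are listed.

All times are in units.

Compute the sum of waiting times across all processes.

Schedule: | T1 0-5 | T2 5-6 | T1 6-9 | idle 9-11 | T3 11-16 | T4 16-17 | T5 17-18 | T6 18-19 | T3 19-20 |
Completion: T1=9  T2=6  T3=20  T4=17  T5=18  T6=19
Waiting = turnaround − burst: T1=1, T2=1, T3=3, T4=5, T5=6, T6=7
Total waiting = 1 + 1 + 3 + 5 + 6 + 7 = 23

23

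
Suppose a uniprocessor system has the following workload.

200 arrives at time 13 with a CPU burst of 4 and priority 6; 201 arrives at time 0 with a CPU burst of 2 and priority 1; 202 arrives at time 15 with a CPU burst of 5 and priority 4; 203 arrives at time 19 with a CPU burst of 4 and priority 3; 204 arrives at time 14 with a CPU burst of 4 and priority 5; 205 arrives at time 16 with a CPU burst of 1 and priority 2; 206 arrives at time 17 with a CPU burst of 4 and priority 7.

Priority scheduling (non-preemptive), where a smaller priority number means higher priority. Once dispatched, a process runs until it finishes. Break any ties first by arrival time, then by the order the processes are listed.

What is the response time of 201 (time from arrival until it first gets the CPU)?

Timeline: | 201 0-2 | idle 2-13 | 200 13-17 | 205 17-18 | 202 18-23 | 203 23-27 | 204 27-31 | 206 31-35 |
Completion: 200=17  201=2  202=23  203=27  204=31  205=18  206=35
Turnaround (C−A): 200=4  201=2  202=8  203=8  204=17  205=2  206=18
Response(201) = first start − arrival = 0 − 0 = 0

0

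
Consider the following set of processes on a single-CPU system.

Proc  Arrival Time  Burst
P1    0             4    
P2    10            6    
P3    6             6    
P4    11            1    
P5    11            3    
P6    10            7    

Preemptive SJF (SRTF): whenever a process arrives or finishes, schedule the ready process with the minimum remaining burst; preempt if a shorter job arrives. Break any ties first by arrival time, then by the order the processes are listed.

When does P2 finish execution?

22

Timeline: | P1 0-4 | idle 4-6 | P3 6-12 | P4 12-13 | P5 13-16 | P2 16-22 | P6 22-29 |
Completion: P1=4  P2=22  P3=12  P4=13  P5=16  P6=29
Turnaround (C−A): P1=4  P2=12  P3=6  P4=2  P5=5  P6=19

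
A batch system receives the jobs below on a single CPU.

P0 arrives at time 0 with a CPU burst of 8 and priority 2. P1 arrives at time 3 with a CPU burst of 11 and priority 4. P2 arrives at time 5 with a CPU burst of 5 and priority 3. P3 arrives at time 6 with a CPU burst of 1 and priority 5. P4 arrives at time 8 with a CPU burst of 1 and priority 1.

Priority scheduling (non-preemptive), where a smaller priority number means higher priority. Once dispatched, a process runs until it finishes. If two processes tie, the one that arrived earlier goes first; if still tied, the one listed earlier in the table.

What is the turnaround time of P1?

Timeline: | P0 0-8 | P4 8-9 | P2 9-14 | P1 14-25 | P3 25-26 |
Completion: P0=8  P1=25  P2=14  P3=26  P4=9
Turnaround (C−A): P0=8  P1=22  P2=9  P3=20  P4=1
Turnaround(P1) = completion − arrival = 25 − 3 = 22

22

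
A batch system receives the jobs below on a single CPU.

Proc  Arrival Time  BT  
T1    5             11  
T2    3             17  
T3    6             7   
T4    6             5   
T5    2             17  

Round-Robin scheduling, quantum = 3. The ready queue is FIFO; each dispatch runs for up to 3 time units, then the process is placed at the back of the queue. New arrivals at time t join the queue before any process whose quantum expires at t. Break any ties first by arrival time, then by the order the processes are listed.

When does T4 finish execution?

34

Timeline: | idle 0-2 | T5 2-5 | T2 5-8 | T1 8-11 | T5 11-14 | T3 14-17 | T4 17-20 | T2 20-23 | T1 23-26 | T5 26-29 | T3 29-32 | T4 32-34 | T2 34-37 | T1 37-40 | T5 40-43 | T3 43-44 | T2 44-47 | T1 47-49 | T5 49-52 | T2 52-55 | T5 55-57 | T2 57-59 |
Completion: T1=49  T2=59  T3=44  T4=34  T5=57
Turnaround (C−A): T1=44  T2=56  T3=38  T4=28  T5=55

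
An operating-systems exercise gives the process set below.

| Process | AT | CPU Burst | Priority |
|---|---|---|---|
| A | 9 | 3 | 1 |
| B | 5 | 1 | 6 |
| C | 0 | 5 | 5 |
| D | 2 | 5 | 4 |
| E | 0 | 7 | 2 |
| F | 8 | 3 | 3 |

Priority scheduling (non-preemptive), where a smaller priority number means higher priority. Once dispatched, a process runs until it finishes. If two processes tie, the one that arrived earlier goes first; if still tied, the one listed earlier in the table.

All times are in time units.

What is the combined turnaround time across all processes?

Gantt: | E 0-7 | D 7-12 | A 12-15 | F 15-18 | C 18-23 | B 23-24 |
Completion: A=15  B=24  C=23  D=12  E=7  F=18
Turnaround = completion − arrival: A=6, B=19, C=23, D=10, E=7, F=10
Total turnaround = 6 + 19 + 23 + 10 + 7 + 10 = 75

75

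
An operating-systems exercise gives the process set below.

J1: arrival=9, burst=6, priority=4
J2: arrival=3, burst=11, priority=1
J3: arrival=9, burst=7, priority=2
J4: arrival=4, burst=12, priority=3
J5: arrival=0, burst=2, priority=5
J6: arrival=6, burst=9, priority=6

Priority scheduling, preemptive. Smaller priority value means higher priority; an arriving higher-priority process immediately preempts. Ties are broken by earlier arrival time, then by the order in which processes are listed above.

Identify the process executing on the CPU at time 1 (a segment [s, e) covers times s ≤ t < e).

J5

Timeline: | J5 0-2 | idle 2-3 | J2 3-14 | J3 14-21 | J4 21-33 | J1 33-39 | J6 39-48 |
Completion: J1=39  J2=14  J3=21  J4=33  J5=2  J6=48
Turnaround (C−A): J1=30  J2=11  J3=12  J4=29  J5=2  J6=42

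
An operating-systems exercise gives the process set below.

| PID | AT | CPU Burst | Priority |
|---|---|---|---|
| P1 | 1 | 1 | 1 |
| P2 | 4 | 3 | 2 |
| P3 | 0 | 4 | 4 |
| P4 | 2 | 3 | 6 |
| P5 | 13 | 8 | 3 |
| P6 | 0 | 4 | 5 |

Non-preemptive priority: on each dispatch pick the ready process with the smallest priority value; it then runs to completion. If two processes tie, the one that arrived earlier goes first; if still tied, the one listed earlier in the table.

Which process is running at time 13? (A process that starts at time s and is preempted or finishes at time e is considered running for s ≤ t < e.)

P4

Timeline: | P3 0-4 | P1 4-5 | P2 5-8 | P6 8-12 | P4 12-15 | P5 15-23 |
Completion: P1=5  P2=8  P3=4  P4=15  P5=23  P6=12
Turnaround (C−A): P1=4  P2=4  P3=4  P4=13  P5=10  P6=12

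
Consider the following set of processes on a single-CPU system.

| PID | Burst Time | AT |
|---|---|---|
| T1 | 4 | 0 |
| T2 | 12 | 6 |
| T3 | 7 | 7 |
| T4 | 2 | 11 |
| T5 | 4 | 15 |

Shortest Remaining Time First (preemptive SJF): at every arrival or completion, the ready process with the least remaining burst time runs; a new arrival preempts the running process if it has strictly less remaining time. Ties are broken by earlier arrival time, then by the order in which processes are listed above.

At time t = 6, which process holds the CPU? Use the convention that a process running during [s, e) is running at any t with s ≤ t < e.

Gantt: | T1 0-4 | idle 4-6 | T2 6-7 | T3 7-11 | T4 11-13 | T3 13-16 | T5 16-20 | T2 20-31 |
Completion: T1=4  T2=31  T3=16  T4=13  T5=20
Turnaround (C−A): T1=4  T2=25  T3=9  T4=2  T5=5

T2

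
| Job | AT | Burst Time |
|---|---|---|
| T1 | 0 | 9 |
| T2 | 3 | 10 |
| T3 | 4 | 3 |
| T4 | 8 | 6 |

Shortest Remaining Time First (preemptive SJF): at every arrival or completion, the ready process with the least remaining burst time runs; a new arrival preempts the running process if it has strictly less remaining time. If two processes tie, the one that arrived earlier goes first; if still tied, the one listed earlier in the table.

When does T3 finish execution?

7

Timeline: | T1 0-4 | T3 4-7 | T1 7-12 | T4 12-18 | T2 18-28 |
Completion: T1=12  T2=28  T3=7  T4=18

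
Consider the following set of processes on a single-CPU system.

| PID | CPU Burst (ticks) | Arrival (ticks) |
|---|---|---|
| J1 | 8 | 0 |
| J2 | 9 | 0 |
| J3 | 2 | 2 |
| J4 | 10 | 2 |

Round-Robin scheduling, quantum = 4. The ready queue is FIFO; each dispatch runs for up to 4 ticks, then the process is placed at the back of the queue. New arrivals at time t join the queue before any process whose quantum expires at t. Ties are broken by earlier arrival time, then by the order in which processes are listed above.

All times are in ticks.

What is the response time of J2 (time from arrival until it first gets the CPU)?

4

Schedule: | J1 0-4 | J2 4-8 | J3 8-10 | J4 10-14 | J1 14-18 | J2 18-22 | J4 22-26 | J2 26-27 | J4 27-29 |
Completion: J1=18  J2=27  J3=10  J4=29
Turnaround (C−A): J1=18  J2=27  J3=8  J4=27
Response(J2) = first start − arrival = 4 − 0 = 4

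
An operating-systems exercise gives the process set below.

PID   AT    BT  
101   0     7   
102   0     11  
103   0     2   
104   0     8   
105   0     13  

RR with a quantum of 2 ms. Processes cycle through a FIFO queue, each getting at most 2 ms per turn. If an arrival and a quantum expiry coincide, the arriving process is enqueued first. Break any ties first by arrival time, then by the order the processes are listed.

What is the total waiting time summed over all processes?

Gantt: | 101 0-2 | 102 2-4 | 103 4-6 | 104 6-8 | 105 8-10 | 101 10-12 | 102 12-14 | 104 14-16 | 105 16-18 | 101 18-20 | 102 20-22 | 104 22-24 | 105 24-26 | 101 26-27 | 102 27-29 | 104 29-31 | 105 31-33 | 102 33-35 | 105 35-37 | 102 37-38 | 105 38-41 |
Completion: 101=27  102=38  103=6  104=31  105=41
Turnaround (C−A): 101=27  102=38  103=6  104=31  105=41
Waiting = turnaround − burst: 101=20, 102=27, 103=4, 104=23, 105=28
Total waiting = 20 + 27 + 4 + 23 + 28 = 102

102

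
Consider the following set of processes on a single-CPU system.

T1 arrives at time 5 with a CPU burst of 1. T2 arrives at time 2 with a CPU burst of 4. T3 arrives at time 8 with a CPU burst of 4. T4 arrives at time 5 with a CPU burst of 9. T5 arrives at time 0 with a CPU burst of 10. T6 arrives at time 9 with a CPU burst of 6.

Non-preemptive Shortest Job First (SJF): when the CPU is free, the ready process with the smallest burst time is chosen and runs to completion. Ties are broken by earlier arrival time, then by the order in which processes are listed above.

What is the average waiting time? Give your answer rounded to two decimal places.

8.50

Timeline: | T5 0-10 | T1 10-11 | T2 11-15 | T3 15-19 | T6 19-25 | T4 25-34 |
Completion: T1=11  T2=15  T3=19  T4=34  T5=10  T6=25
Waiting times: T1=5, T2=9, T3=7, T4=20, T5=0, T6=10
Average waiting = (5+9+7+20+0+10) / 6 = 51/6 = 8.50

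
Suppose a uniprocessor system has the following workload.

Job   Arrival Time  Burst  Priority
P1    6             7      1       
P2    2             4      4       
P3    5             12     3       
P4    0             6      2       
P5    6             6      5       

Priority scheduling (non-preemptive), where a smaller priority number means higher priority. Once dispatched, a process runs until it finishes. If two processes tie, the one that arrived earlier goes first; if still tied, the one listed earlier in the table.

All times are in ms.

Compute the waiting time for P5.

Gantt: | P4 0-6 | P1 6-13 | P3 13-25 | P2 25-29 | P5 29-35 |
Completion: P1=13  P2=29  P3=25  P4=6  P5=35
Turnaround (C−A): P1=7  P2=27  P3=20  P4=6  P5=29
Waiting(P5) = turnaround − burst = 29 − 6 = 23

23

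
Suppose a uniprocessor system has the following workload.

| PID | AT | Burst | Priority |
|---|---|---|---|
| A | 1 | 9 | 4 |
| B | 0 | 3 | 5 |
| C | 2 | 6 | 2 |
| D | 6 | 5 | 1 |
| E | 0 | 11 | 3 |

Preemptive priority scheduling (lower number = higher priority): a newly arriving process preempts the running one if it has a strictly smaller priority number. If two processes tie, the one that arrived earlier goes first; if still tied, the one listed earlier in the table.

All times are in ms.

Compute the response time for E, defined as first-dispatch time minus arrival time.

0

Schedule: | E 0-2 | C 2-6 | D 6-11 | C 11-13 | E 13-22 | A 22-31 | B 31-34 |
Completion: A=31  B=34  C=13  D=11  E=22
Turnaround (C−A): A=30  B=34  C=11  D=5  E=22
Response(E) = first start − arrival = 0 − 0 = 0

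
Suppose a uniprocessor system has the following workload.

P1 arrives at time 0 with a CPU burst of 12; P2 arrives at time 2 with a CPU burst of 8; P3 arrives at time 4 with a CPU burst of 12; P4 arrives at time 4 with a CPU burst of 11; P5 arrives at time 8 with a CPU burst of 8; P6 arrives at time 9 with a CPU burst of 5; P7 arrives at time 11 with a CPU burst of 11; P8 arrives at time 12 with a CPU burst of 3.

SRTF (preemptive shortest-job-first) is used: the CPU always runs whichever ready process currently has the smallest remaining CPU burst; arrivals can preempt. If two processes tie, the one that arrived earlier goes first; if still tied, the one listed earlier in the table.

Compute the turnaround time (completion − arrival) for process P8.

Schedule: | P1 0-2 | P2 2-10 | P6 10-15 | P8 15-18 | P5 18-26 | P1 26-36 | P4 36-47 | P7 47-58 | P3 58-70 |
Completion: P1=36  P2=10  P3=70  P4=47  P5=26  P6=15  P7=58  P8=18
Turnaround (C−A): P1=36  P2=8  P3=66  P4=43  P5=18  P6=6  P7=47  P8=6
Turnaround(P8) = completion − arrival = 18 − 12 = 6

6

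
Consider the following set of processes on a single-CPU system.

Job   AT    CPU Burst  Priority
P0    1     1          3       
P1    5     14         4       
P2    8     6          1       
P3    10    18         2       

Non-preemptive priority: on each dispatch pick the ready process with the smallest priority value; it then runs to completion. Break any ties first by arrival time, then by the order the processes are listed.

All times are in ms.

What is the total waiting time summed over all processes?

Timeline: | idle 0-1 | P0 1-2 | idle 2-5 | P1 5-19 | P2 19-25 | P3 25-43 |
Completion: P0=2  P1=19  P2=25  P3=43
Turnaround (C−A): P0=1  P1=14  P2=17  P3=33
Waiting = turnaround − burst: P0=0, P1=0, P2=11, P3=15
Total waiting = 0 + 0 + 11 + 15 = 26

26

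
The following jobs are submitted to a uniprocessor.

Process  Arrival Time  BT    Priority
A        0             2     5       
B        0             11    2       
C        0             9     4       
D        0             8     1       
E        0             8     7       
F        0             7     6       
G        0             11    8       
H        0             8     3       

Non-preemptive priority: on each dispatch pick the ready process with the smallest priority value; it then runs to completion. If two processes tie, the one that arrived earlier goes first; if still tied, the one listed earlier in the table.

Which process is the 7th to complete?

E

Timeline: | D 0-8 | B 8-19 | H 19-27 | C 27-36 | A 36-38 | F 38-45 | E 45-53 | G 53-64 |
Completion: A=38  B=19  C=36  D=8  E=53  F=45  G=64  H=27
Finish order: D → B → H → C → A → F → E → G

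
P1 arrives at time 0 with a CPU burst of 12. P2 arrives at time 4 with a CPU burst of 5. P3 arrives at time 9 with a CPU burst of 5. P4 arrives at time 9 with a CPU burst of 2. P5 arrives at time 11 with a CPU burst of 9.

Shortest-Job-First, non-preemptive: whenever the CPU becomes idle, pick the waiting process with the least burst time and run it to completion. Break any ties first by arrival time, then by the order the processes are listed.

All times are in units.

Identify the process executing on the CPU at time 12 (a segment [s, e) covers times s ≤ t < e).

Timeline: | P1 0-12 | P4 12-14 | P2 14-19 | P3 19-24 | P5 24-33 |
Completion: P1=12  P2=19  P3=24  P4=14  P5=33
Turnaround (C−A): P1=12  P2=15  P3=15  P4=5  P5=22

P4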